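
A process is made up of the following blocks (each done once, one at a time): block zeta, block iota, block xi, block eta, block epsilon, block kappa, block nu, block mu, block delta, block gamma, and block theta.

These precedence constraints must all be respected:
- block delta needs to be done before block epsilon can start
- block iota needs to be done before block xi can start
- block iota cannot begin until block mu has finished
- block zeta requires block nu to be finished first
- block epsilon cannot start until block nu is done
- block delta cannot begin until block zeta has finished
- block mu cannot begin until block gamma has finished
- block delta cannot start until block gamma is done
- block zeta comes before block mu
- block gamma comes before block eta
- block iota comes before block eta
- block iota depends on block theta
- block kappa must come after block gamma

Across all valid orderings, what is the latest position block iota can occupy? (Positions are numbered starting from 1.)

9

Following every chain forward from block iota, the blocks that must come later are block xi, block eta — 2 of them.
So at least 2 blocks follow block iota, putting block iota no later than position 9. That position is achievable by scheduling everything else first.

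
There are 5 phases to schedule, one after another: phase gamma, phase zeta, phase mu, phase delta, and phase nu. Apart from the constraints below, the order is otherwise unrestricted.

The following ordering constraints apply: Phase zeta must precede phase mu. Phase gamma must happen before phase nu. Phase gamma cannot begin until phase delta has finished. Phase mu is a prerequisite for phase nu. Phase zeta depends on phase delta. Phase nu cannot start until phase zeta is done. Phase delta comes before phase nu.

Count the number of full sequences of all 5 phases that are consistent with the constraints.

Only phase delta has no prerequisites, so it must go first.
Systematically extending each partial ordering one phase at a time and counting, there are 3 complete orderings.

3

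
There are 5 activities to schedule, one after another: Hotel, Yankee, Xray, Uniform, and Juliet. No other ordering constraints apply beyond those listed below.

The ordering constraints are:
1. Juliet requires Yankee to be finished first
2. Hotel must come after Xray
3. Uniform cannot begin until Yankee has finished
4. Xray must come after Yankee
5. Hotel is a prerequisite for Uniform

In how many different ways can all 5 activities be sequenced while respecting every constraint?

4

Only Yankee has no prerequisites, so it must go first.
Counting all ways to extend the partial order to a total order gives 4.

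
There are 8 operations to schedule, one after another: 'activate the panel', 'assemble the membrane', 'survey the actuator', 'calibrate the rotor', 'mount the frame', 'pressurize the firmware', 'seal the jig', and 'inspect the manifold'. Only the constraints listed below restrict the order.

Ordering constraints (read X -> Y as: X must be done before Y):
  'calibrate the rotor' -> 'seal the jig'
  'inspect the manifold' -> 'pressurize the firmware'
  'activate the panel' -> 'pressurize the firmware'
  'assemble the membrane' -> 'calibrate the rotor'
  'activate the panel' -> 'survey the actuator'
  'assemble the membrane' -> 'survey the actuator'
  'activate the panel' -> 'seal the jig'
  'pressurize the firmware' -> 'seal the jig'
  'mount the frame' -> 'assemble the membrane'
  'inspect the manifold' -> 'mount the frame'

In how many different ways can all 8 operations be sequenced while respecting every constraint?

The operations with no prerequisites are 'activate the panel', 'inspect the manifold'; any of them can be placed first.
Counting all ways to extend the partial order to a total order gives 50.

50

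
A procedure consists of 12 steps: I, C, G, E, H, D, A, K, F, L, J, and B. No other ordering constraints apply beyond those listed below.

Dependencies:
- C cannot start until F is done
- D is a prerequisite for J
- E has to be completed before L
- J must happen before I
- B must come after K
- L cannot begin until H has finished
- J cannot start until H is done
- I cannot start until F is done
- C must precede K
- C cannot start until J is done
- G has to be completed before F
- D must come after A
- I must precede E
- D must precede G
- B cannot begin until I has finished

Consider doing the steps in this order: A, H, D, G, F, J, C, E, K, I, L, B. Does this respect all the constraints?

No

The sequence places E ahead of I.
But one of the constraints requires I before E, so this ordering violates it.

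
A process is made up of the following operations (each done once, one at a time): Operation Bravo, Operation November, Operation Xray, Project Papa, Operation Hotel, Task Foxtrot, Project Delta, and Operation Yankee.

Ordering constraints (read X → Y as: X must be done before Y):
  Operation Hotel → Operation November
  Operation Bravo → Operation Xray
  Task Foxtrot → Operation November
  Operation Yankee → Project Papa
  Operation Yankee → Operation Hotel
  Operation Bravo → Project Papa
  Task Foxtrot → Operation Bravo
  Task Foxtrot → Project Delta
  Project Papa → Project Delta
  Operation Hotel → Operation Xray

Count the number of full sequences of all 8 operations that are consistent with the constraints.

105

The operations with no prerequisites are Task Foxtrot, Operation Yankee; any of them can be placed first.
Systematically extending each partial ordering one operation at a time and counting, there are 105 complete orderings.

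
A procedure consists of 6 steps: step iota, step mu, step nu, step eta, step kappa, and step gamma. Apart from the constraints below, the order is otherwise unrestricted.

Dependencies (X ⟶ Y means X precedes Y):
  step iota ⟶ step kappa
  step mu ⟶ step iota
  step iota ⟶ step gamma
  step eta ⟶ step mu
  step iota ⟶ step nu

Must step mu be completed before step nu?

Chaining the stated constraints: step mu → step iota → step nu.
That forces step mu before step nu in every valid schedule.

Yes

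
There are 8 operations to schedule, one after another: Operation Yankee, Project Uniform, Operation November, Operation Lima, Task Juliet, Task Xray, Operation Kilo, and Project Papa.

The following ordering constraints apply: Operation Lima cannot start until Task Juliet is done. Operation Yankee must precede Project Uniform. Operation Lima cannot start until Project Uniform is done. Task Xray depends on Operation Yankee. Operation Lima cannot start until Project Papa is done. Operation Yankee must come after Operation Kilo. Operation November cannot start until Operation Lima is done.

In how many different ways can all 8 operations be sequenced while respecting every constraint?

100

The operations with no prerequisites are Task Juliet, Operation Kilo, Project Papa; any of them can be placed first.
Counting all ways to extend the partial order to a total order gives 100.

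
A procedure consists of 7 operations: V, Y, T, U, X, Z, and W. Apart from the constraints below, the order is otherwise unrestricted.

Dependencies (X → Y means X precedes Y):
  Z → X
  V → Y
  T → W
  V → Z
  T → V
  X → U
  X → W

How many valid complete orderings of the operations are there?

T is the only operation with nothing required before it, so every ordering starts there.
Enumerating by repeatedly choosing an available operation (one whose prerequisites are all placed) gives 10 distinct complete orderings.

10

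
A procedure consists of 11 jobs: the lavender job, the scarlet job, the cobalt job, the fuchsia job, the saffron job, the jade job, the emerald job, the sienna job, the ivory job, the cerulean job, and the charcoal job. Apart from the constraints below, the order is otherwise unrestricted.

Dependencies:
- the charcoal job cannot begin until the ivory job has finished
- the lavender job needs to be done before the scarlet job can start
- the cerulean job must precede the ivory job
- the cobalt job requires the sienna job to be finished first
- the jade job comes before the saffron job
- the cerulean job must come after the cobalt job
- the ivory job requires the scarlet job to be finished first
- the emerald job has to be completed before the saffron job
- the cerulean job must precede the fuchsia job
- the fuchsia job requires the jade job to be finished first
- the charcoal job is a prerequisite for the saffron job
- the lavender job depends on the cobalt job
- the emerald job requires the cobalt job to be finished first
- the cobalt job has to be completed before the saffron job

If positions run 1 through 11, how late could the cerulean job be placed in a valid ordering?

The jobs that are forced after the cerulean job, directly or by a chain of constraints, are the fuchsia job, the saffron job, the ivory job, the charcoal job. That's 4 jobs.
So at least 4 jobs follow the cerulean job, putting the cerulean job no later than position 7. That position is achievable by scheduling everything else first.

7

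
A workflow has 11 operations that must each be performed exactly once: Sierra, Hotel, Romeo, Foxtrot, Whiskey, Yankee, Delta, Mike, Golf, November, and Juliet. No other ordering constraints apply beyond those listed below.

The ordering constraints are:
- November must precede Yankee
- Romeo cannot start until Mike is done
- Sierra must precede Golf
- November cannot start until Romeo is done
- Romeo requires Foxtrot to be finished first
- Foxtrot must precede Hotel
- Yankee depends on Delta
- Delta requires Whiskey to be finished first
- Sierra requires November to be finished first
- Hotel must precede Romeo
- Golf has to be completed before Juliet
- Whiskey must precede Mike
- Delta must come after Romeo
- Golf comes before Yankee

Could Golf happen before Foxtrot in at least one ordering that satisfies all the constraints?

There is a dependency chain Foxtrot → Romeo → November → Sierra → Golf, so Golf always comes after Foxtrot.
Hence Golf can never be scheduled before Foxtrot.

No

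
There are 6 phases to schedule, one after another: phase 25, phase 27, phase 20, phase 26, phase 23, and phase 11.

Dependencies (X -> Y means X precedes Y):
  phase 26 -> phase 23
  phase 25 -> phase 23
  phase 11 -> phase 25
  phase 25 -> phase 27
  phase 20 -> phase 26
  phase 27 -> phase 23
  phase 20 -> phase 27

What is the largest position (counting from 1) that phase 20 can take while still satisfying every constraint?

The phases that are forced after phase 20, directly or by a chain of constraints, are phase 27, phase 26, phase 23. That's 3 phases.
With 3 mandatory successors out of 6 phases total, the latest slot for phase 20 is 6−3 = 3, and it's reachable by doing all non-successors before phase 20.

3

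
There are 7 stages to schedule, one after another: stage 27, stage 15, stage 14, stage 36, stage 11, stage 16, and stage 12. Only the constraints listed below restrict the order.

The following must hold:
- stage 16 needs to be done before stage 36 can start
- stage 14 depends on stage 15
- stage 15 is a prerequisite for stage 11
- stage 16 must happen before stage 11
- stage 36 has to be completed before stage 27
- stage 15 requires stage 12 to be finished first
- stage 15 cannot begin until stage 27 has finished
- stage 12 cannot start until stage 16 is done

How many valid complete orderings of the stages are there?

6

Stage 16 is the only stage with nothing required before it, so every ordering starts there.
Enumerating by repeatedly choosing an available stage (one whose prerequisites are all placed) gives 6 distinct complete orderings.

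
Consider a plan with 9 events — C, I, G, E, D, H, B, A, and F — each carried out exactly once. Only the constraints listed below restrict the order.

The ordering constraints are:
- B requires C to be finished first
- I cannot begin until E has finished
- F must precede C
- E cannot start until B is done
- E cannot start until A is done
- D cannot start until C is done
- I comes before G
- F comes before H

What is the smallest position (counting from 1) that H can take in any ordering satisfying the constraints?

Working backwards through the constraints from H, its only required predecessor is F.
So at minimum 1 event comes before H, putting H no earlier than position 2. That position is achievable by scheduling exactly that predecessor first.

2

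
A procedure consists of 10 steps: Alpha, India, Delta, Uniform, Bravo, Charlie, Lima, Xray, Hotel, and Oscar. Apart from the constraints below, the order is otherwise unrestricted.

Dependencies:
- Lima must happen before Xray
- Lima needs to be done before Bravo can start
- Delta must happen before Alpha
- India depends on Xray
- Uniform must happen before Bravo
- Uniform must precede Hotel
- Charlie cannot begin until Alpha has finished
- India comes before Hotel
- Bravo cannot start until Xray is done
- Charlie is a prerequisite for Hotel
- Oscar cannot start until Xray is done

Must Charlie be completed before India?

Nothing in the constraints links Charlie and India; they are unordered relative to each other.
A valid ordering placing India before Charlie exists, so the answer is no.

No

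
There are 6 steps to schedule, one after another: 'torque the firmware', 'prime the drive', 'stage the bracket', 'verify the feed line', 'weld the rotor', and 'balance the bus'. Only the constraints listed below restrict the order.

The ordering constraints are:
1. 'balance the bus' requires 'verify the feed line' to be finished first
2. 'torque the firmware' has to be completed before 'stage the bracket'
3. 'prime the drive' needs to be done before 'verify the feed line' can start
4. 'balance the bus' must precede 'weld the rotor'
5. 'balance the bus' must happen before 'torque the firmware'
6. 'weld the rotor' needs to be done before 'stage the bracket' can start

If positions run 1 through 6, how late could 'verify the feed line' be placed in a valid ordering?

2

The steps that are forced after 'verify the feed line', directly or by a chain of constraints, are 'torque the firmware', 'stage the bracket', 'weld the rotor', 'balance the bus'. That's 4 steps.
So at least 4 steps follow 'verify the feed line', putting 'verify the feed line' no later than position 2. That position is achievable by scheduling everything else first.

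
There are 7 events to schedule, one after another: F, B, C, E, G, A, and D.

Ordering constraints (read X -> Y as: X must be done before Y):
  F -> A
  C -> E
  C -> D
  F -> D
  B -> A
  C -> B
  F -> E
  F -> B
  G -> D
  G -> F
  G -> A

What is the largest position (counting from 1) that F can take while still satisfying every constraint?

3

Every event that must follow F has to come after it. Tracing all chains starting from F, those events are: B, E, A, D — 4 in total.
With 4 mandatory successors out of 7 events total, the latest slot for F is 7−4 = 3, and it's reachable by doing all non-successors before F.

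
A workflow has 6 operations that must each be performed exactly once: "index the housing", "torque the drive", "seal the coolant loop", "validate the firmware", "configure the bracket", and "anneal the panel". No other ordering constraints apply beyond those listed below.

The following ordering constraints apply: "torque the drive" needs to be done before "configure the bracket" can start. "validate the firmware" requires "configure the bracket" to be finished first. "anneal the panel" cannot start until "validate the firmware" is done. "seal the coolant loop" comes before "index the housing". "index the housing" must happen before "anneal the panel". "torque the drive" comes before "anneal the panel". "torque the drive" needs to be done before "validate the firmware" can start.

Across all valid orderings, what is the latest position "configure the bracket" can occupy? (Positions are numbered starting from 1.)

4

Every operation that must follow "configure the bracket" has to come after it. Tracing all chains starting from "configure the bracket", those operations are: "validate the firmware", "anneal the panel" — 2 in total.
With 2 mandatory successors out of 6 operations total, the latest slot for "configure the bracket" is 6−2 = 4, and it's reachable by doing all non-successors before "configure the bracket".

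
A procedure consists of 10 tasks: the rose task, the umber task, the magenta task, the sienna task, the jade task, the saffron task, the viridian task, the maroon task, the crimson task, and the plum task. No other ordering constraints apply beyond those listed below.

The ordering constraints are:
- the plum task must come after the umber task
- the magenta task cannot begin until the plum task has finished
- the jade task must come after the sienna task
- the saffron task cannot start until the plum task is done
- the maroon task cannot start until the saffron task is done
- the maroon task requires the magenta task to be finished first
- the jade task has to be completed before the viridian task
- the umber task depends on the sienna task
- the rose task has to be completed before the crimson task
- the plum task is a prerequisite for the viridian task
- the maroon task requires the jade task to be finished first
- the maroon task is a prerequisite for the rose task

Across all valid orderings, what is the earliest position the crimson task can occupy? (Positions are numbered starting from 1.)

Working backwards through the constraints from the crimson task, its full set of required predecessors is the rose task, the umber task, the magenta task, the sienna task, the jade task, the saffron task, the maroon task, the plum task — 8 of them.
So at minimum 8 tasks come before the crimson task, putting the crimson task no earlier than position 9. That position is achievable by scheduling exactly those predecessors first.

9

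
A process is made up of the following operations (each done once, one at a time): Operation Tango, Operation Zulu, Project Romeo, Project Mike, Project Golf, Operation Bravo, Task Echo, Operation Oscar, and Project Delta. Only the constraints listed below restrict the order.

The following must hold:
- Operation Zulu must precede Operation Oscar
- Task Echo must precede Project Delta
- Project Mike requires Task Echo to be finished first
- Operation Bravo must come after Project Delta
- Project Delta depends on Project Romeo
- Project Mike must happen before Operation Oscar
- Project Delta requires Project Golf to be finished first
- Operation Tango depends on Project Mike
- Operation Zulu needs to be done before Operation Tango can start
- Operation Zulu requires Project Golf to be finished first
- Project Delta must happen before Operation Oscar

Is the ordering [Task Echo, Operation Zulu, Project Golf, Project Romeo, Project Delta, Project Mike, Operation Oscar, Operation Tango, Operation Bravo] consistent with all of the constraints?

The sequence places Operation Zulu ahead of Project Golf.
But one of the constraints requires Project Golf before Operation Zulu, so this ordering violates it.

No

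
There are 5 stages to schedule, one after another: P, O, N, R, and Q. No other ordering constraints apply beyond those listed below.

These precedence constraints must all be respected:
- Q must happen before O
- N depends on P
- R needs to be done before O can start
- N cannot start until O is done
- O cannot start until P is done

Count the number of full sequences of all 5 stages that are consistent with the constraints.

6

The stages with no prerequisites are P, R, Q; any of them can be placed first.
Enumerating by repeatedly choosing an available stage (one whose prerequisites are all placed) gives 6 distinct complete orderings.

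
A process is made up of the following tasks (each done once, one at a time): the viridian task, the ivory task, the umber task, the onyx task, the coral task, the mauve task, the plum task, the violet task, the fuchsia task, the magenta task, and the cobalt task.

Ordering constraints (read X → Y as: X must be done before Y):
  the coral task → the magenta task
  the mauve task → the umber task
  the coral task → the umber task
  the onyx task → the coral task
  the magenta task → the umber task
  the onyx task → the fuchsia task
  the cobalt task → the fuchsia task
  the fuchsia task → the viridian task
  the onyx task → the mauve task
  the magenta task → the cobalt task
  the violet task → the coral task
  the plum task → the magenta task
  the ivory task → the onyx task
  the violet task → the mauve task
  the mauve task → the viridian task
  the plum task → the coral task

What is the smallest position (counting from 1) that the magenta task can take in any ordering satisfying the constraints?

Working backwards through the constraints from the magenta task, its full set of required predecessors is the ivory task, the onyx task, the coral task, the plum task, the violet task — 5 of them.
With 5 mandatory predecessors, the earliest the magenta task can sit is position 5+1 = 6, and placing just those 5 first achieves it.

6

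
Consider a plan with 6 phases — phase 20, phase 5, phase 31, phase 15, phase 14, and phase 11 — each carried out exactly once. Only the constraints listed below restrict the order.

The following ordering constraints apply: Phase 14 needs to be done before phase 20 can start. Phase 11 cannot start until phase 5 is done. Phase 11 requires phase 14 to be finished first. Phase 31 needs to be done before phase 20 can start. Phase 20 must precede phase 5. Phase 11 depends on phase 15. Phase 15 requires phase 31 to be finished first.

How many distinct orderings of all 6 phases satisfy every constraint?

The phases with no prerequisites are phase 31, phase 14; any of them can be placed first.
Systematically extending each partial ordering one phase at a time and counting, there are 7 complete orderings.

7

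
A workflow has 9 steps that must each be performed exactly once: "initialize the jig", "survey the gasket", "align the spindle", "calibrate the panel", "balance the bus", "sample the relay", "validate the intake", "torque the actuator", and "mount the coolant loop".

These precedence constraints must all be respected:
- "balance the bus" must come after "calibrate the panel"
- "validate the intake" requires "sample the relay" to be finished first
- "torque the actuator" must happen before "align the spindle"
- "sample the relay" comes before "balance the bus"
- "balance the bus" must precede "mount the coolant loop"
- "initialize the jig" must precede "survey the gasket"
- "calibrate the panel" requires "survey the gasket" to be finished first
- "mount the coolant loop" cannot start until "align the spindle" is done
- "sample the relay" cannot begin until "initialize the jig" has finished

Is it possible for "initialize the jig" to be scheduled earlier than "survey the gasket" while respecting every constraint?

"initialize the jig" is actually forced before "survey the gasket" by the constraints, so certainly some valid ordering has "initialize the jig" first.

Yes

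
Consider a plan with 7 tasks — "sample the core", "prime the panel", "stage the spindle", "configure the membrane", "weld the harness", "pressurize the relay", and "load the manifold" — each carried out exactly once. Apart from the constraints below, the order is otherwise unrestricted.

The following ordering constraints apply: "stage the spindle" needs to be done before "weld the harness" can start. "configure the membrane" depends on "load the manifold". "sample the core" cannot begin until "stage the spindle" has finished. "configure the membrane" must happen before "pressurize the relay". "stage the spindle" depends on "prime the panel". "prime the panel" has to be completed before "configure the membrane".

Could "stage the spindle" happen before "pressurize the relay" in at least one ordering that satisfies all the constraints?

Yes

The constraints leave "stage the spindle" and "pressurize the relay" unordered relative to each other; nothing requires "pressurize the relay" earlier.
That means at least one valid schedule has "stage the spindle" before "pressurize the relay".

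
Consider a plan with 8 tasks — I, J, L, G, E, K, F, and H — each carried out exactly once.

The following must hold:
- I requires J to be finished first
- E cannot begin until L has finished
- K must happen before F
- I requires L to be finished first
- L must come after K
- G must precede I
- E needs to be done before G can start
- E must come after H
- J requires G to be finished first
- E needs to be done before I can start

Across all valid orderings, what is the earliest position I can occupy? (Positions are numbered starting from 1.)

Working backwards through the constraints from I, its full set of required predecessors is J, L, G, E, K, H — 6 of them.
With 6 mandatory predecessors, the earliest I can sit is position 6+1 = 7, and placing just those 6 first achieves it.

7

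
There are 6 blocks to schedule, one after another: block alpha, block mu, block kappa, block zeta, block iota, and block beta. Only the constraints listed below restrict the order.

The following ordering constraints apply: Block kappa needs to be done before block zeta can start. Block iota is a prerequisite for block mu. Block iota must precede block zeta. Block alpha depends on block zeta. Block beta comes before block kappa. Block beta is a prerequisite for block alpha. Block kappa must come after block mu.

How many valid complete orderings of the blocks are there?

The blocks with no prerequisites are block iota, block beta; any of them can be placed first.
Systematically extending each partial ordering one block at a time and counting, there are 3 complete orderings.

3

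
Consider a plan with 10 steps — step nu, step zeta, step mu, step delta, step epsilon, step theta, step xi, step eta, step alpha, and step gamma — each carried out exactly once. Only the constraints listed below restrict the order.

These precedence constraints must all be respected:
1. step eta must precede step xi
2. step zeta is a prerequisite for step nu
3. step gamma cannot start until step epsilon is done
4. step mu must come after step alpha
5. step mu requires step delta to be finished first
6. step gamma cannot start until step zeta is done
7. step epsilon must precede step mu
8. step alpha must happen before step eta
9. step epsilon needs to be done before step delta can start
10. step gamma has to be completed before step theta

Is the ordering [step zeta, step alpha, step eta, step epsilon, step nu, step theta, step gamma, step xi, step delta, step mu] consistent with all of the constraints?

In the proposed order, step theta appears before step gamma.
Since step gamma is required before step theta, the ordering is invalid.

No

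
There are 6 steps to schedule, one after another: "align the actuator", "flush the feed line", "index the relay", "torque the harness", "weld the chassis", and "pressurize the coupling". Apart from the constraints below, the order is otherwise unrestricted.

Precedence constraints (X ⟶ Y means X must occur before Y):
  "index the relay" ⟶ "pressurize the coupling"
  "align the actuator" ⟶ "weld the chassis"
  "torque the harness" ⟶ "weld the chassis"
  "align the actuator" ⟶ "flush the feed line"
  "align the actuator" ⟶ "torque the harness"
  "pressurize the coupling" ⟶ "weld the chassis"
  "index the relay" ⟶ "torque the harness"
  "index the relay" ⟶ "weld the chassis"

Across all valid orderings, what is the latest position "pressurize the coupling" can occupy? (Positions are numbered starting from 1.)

Following the constraints forward from "pressurize the coupling", its only required successor is "weld the chassis".
So at least 1 step follows "pressurize the coupling", putting "pressurize the coupling" no later than position 5. That position is achievable by scheduling everything else first.

5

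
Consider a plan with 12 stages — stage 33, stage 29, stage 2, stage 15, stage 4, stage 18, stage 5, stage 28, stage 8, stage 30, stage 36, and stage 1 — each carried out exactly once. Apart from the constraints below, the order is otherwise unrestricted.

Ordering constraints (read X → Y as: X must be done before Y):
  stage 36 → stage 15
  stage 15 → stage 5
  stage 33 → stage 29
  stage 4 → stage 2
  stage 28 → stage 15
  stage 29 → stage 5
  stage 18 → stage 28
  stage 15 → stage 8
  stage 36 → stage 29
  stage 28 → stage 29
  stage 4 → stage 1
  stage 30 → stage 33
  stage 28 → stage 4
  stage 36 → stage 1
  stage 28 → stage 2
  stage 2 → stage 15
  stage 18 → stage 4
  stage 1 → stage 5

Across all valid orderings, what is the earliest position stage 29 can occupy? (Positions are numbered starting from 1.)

Working backwards through the constraints from stage 29, its full set of required predecessors is stage 33, stage 18, stage 28, stage 30, stage 36 — 5 of them.
With 5 mandatory predecessors, the earliest stage 29 can sit is position 5+1 = 6, and placing just those 5 first achieves it.

6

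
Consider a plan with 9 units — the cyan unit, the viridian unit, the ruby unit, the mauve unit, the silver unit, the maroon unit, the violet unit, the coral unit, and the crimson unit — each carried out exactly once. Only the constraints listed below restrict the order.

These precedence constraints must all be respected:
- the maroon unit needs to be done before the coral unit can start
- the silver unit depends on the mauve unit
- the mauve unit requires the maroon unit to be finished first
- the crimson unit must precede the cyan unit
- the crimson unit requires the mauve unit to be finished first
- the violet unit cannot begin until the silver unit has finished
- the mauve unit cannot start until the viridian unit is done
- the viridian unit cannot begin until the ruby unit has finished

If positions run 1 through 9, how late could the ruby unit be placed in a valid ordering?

The units that are forced after the ruby unit, directly or by a chain of constraints, are the cyan unit, the viridian unit, the mauve unit, the silver unit, the violet unit, the crimson unit. That's 6 units.
With 6 mandatory successors out of 9 units total, the latest slot for the ruby unit is 9−6 = 3, and it's reachable by doing all non-successors before the ruby unit.

3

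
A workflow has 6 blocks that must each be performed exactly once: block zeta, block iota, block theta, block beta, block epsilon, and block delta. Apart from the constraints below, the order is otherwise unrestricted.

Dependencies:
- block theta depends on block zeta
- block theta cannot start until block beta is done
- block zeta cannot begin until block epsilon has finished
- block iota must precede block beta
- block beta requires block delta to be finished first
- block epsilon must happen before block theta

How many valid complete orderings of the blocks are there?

20

3 blocks have no prerequisites (block iota, block epsilon, block delta), so any of them could come first.
Counting all ways to extend the partial order to a total order gives 20.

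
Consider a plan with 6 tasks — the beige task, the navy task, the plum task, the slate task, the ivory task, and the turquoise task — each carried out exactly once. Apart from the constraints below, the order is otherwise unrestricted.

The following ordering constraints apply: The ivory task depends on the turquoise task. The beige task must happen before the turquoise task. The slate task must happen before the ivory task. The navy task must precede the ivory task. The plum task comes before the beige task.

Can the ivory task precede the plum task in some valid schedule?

No

There is a dependency chain the plum task → the beige task → the turquoise task → the ivory task, so the ivory task always comes after the plum task.
Hence the ivory task can never be scheduled before the plum task.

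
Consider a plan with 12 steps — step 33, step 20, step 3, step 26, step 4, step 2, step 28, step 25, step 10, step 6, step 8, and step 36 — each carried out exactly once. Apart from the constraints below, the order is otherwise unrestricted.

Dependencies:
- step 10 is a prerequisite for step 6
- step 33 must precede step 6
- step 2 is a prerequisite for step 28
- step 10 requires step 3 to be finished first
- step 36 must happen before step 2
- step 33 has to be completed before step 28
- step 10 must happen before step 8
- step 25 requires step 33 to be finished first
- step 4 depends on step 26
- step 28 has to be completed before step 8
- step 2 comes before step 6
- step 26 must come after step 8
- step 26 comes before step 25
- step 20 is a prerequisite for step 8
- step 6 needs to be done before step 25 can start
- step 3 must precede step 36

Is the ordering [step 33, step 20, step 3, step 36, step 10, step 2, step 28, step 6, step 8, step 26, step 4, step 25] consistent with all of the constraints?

Going through the constraints one by one, each required predecessor appears earlier in the sequence than its dependent — e.g. step 33 (position 1) is before step 25 (position 12), as required.

Yes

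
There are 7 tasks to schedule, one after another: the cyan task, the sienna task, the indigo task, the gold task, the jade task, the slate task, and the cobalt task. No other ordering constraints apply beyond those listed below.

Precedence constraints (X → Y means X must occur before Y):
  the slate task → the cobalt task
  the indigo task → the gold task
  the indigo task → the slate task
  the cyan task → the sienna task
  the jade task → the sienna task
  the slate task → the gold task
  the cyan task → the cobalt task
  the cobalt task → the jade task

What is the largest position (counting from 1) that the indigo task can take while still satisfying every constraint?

The tasks that are forced after the indigo task, directly or by a chain of constraints, are the sienna task, the gold task, the jade task, the slate task, the cobalt task. That's 5 tasks.
With 5 mandatory successors out of 7 tasks total, the latest slot for the indigo task is 7−5 = 2, and it's reachable by doing all non-successors before the indigo task.

2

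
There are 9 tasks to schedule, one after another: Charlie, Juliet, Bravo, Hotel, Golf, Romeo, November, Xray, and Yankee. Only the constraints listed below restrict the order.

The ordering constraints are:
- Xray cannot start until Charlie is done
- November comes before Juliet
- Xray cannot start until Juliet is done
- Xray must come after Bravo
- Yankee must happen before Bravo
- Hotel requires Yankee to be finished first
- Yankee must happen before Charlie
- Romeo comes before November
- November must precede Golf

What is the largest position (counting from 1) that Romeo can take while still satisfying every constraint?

Every task that must follow Romeo has to come after it. Tracing all chains starting from Romeo, those tasks are: Juliet, Golf, November, Xray — 4 in total.
So at least 4 tasks follow Romeo, putting Romeo no later than position 5. That position is achievable by scheduling everything else first.

5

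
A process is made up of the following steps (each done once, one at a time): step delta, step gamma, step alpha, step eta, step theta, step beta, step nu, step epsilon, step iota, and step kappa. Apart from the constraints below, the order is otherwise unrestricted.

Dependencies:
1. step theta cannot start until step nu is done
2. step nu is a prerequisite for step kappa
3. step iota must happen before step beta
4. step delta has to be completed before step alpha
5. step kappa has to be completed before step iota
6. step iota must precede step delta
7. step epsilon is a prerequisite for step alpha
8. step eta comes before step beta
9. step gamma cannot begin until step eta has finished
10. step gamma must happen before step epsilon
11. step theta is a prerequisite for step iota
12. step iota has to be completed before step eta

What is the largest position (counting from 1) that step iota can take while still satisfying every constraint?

The steps that are forced after step iota, directly or by a chain of constraints, are step delta, step gamma, step alpha, step eta, step beta, step epsilon. That's 6 steps.
With 6 mandatory successors out of 10 steps total, the latest slot for step iota is 10−6 = 4, and it's reachable by doing all non-successors before step iota.

4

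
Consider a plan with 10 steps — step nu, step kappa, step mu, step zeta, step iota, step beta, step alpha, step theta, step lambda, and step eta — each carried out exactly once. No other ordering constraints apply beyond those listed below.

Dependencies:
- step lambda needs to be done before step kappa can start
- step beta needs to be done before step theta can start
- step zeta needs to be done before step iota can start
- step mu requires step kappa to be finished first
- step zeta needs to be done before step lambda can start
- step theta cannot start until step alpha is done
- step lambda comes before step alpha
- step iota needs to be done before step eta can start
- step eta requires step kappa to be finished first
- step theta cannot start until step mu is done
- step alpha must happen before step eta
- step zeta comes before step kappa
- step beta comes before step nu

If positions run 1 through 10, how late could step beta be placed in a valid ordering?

Following every chain forward from step beta, the steps that must come later are step nu, step theta — 2 of them.
So at least 2 steps follow step beta, putting step beta no later than position 8. That position is achievable by scheduling everything else first.

8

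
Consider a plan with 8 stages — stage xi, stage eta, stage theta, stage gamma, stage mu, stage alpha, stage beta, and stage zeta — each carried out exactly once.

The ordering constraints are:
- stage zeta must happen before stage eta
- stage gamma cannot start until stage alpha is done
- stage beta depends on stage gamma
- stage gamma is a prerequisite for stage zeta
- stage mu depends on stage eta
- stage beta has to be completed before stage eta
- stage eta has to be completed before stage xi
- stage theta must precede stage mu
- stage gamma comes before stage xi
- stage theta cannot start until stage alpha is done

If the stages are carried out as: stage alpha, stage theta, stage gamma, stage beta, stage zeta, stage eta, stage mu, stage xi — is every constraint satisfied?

Yes

Going through the constraints one by one, each required predecessor appears earlier in the sequence than its dependent — e.g. stage gamma (position 3) is before stage xi (position 8), as required.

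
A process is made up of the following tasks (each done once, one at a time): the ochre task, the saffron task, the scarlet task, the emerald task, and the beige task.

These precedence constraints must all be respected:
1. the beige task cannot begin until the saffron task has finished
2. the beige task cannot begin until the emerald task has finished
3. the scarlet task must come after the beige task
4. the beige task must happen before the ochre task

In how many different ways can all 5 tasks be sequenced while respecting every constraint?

The tasks with no prerequisites are the saffron task, the emerald task; any of them can be placed first.
Counting all ways to extend the partial order to a total order gives 4.

4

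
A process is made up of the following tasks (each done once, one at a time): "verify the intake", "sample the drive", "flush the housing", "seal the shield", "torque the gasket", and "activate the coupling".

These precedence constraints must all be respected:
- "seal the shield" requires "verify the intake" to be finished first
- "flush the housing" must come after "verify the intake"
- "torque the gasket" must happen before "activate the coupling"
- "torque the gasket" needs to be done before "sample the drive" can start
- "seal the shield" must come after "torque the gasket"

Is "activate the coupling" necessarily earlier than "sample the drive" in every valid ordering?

No

No chain of constraints connects "activate the coupling" to "sample the drive" in either direction.
A valid ordering placing "sample the drive" before "activate the coupling" exists, so the answer is no.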